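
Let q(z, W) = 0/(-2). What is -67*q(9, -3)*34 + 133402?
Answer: 133402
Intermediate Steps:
q(z, W) = 0 (q(z, W) = 0*(-½) = 0)
-67*q(9, -3)*34 + 133402 = -67*0*34 + 133402 = 0*34 + 133402 = 0 + 133402 = 133402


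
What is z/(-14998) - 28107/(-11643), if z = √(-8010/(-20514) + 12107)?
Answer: 9369/3881 - 2*√8845629962/25639081 ≈ 2.4067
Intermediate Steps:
z = 4*√8845629962/3419 (z = √(-8010*(-1/20514) + 12107) = √(1335/3419 + 12107) = √(41395168/3419) = 4*√8845629962/3419 ≈ 110.03)
z/(-14998) - 28107/(-11643) = (4*√8845629962/3419)/(-14998) - 28107/(-11643) = (4*√8845629962/3419)*(-1/14998) - 28107*(-1/11643) = -2*√8845629962/25639081 + 9369/3881 = 9369/3881 - 2*√8845629962/25639081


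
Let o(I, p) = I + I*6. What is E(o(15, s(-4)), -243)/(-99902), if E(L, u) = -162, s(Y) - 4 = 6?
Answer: 81/49951 ≈ 0.0016216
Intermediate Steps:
s(Y) = 10 (s(Y) = 4 + 6 = 10)
o(I, p) = 7*I (o(I, p) = I + 6*I = 7*I)
E(o(15, s(-4)), -243)/(-99902) = -162/(-99902) = -162*(-1/99902) = 81/49951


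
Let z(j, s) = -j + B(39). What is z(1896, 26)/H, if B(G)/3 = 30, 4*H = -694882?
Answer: 3612/347441 ≈ 0.010396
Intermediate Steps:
H = -347441/2 (H = (¼)*(-694882) = -347441/2 ≈ -1.7372e+5)
B(G) = 90 (B(G) = 3*30 = 90)
z(j, s) = 90 - j (z(j, s) = -j + 90 = 90 - j)
z(1896, 26)/H = (90 - 1*1896)/(-347441/2) = (90 - 1896)*(-2/347441) = -1806*(-2/347441) = 3612/347441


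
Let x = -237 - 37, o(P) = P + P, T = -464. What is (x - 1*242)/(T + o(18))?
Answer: 129/107 ≈ 1.2056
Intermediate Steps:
o(P) = 2*P
x = -274
(x - 1*242)/(T + o(18)) = (-274 - 1*242)/(-464 + 2*18) = (-274 - 242)/(-464 + 36) = -516/(-428) = -516*(-1/428) = 129/107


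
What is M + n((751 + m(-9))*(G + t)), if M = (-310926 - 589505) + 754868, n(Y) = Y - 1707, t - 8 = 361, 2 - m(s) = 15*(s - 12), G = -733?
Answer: -536022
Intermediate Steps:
m(s) = 182 - 15*s (m(s) = 2 - 15*(s - 12) = 2 - 15*(-12 + s) = 2 - (-180 + 15*s) = 2 + (180 - 15*s) = 182 - 15*s)
t = 369 (t = 8 + 361 = 369)
n(Y) = -1707 + Y
M = -145563 (M = -900431 + 754868 = -145563)
M + n((751 + m(-9))*(G + t)) = -145563 + (-1707 + (751 + (182 - 15*(-9)))*(-733 + 369)) = -145563 + (-1707 + (751 + (182 + 135))*(-364)) = -145563 + (-1707 + (751 + 317)*(-364)) = -145563 + (-1707 + 1068*(-364)) = -145563 + (-1707 - 388752) = -145563 - 390459 = -536022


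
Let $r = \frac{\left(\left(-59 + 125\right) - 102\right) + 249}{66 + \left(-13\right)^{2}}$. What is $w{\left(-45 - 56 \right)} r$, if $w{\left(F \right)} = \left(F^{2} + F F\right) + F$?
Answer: $\frac{4324113}{235} \approx 18400.0$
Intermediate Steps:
$w{\left(F \right)} = F + 2 F^{2}$ ($w{\left(F \right)} = \left(F^{2} + F^{2}\right) + F = 2 F^{2} + F = F + 2 F^{2}$)
$r = \frac{213}{235}$ ($r = \frac{\left(66 - 102\right) + 249}{66 + 169} = \frac{-36 + 249}{235} = 213 \cdot \frac{1}{235} = \frac{213}{235} \approx 0.90638$)
$w{\left(-45 - 56 \right)} r = \left(-45 - 56\right) \left(1 + 2 \left(-45 - 56\right)\right) \frac{213}{235} = - 101 \left(1 + 2 \left(-101\right)\right) \frac{213}{235} = - 101 \left(1 - 202\right) \frac{213}{235} = \left(-101\right) \left(-201\right) \frac{213}{235} = 20301 \cdot \frac{213}{235} = \frac{4324113}{235}$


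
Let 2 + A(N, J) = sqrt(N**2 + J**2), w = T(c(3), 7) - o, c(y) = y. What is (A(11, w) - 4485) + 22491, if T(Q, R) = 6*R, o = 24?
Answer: 18004 + sqrt(445) ≈ 18025.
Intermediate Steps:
w = 18 (w = 6*7 - 1*24 = 42 - 24 = 18)
A(N, J) = -2 + sqrt(J**2 + N**2) (A(N, J) = -2 + sqrt(N**2 + J**2) = -2 + sqrt(J**2 + N**2))
(A(11, w) - 4485) + 22491 = ((-2 + sqrt(18**2 + 11**2)) - 4485) + 22491 = ((-2 + sqrt(324 + 121)) - 4485) + 22491 = ((-2 + sqrt(445)) - 4485) + 22491 = (-4487 + sqrt(445)) + 22491 = 18004 + sqrt(445)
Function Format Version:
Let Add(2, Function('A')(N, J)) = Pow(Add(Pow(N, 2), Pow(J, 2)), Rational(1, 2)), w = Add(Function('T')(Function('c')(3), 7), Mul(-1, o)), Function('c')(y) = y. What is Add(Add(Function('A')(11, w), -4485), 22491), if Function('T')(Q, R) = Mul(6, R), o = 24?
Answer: Add(18004, Pow(445, Rational(1, 2))) ≈ 18025.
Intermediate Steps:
w = 18 (w = Add(Mul(6, 7), Mul(-1, 24)) = Add(42, -24) = 18)
Function('A')(N, J) = Add(-2, Pow(Add(Pow(J, 2), Pow(N, 2)), Rational(1, 2))) (Function('A')(N, J) = Add(-2, Pow(Add(Pow(N, 2), Pow(J, 2)), Rational(1, 2))) = Add(-2, Pow(Add(Pow(J, 2), Pow(N, 2)), Rational(1, 2))))
Add(Add(Function('A')(11, w), -4485), 22491) = Add(Add(Add(-2, Pow(Add(Pow(18, 2), Pow(11, 2)), Rational(1, 2))), -4485), 22491) = Add(Add(Add(-2, Pow(Add(324, 121), Rational(1, 2))), -4485), 22491) = Add(Add(Add(-2, Pow(445, Rational(1, 2))), -4485), 22491) = Add(Add(-4487, Pow(445, Rational(1, 2))), 22491) = Add(18004, Pow(445, Rational(1, 2)))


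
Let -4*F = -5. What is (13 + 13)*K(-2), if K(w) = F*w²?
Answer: 130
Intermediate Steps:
F = 5/4 (F = -¼*(-5) = 5/4 ≈ 1.2500)
K(w) = 5*w²/4
(13 + 13)*K(-2) = (13 + 13)*((5/4)*(-2)²) = 26*((5/4)*4) = 26*5 = 130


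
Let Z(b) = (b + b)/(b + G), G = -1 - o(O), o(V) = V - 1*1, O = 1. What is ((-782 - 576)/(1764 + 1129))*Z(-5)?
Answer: -6790/8679 ≈ -0.78235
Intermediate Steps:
o(V) = -1 + V (o(V) = V - 1 = -1 + V)
G = -1 (G = -1 - (-1 + 1) = -1 - 1*0 = -1 + 0 = -1)
Z(b) = 2*b/(-1 + b) (Z(b) = (b + b)/(b - 1) = (2*b)/(-1 + b) = 2*b/(-1 + b))
((-782 - 576)/(1764 + 1129))*Z(-5) = ((-782 - 576)/(1764 + 1129))*(2*(-5)/(-1 - 5)) = (-1358/2893)*(2*(-5)/(-6)) = (-1358*1/2893)*(2*(-5)*(-⅙)) = -1358/2893*5/3 = -6790/8679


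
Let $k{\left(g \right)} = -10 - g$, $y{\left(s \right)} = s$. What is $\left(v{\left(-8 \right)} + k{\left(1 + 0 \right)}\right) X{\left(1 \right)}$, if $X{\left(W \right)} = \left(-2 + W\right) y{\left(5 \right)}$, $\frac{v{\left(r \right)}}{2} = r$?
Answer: $135$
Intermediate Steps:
$v{\left(r \right)} = 2 r$
$X{\left(W \right)} = -10 + 5 W$ ($X{\left(W \right)} = \left(-2 + W\right) 5 = -10 + 5 W$)
$\left(v{\left(-8 \right)} + k{\left(1 + 0 \right)}\right) X{\left(1 \right)} = \left(2 \left(-8\right) - 11\right) \left(-10 + 5 \cdot 1\right) = \left(-16 - 11\right) \left(-10 + 5\right) = \left(-16 - 11\right) \left(-5\right) = \left(-27\right) \left(-5\right) = 135$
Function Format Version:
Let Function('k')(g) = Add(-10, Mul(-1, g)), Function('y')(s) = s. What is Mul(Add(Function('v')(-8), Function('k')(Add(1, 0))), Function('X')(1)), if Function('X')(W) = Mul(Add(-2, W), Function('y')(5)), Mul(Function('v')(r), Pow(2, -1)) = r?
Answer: 135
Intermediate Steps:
Function('v')(r) = Mul(2, r)
Function('X')(W) = Add(-10, Mul(5, W)) (Function('X')(W) = Mul(Add(-2, W), 5) = Add(-10, Mul(5, W)))
Mul(Add(Function('v')(-8), Function('k')(Add(1, 0))), Function('X')(1)) = Mul(Add(Mul(2, -8), Add(-10, Mul(-1, Add(1, 0)))), Add(-10, Mul(5, 1))) = Mul(Add(-16, Add(-10, Mul(-1, 1))), Add(-10, 5)) = Mul(Add(-16, Add(-10, -1)), -5) = Mul(Add(-16, -11), -5) = Mul(-27, -5) = 135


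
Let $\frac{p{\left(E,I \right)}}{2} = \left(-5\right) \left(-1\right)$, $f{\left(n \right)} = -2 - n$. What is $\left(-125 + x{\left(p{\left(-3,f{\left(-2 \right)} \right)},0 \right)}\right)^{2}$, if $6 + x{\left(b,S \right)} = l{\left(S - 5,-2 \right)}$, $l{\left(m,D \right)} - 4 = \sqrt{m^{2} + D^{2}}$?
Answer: $\left(127 - \sqrt{29}\right)^{2} \approx 14790.0$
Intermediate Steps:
$p{\left(E,I \right)} = 10$ ($p{\left(E,I \right)} = 2 \left(\left(-5\right) \left(-1\right)\right) = 2 \cdot 5 = 10$)
$l{\left(m,D \right)} = 4 + \sqrt{D^{2} + m^{2}}$ ($l{\left(m,D \right)} = 4 + \sqrt{m^{2} + D^{2}} = 4 + \sqrt{D^{2} + m^{2}}$)
$x{\left(b,S \right)} = -2 + \sqrt{4 + \left(-5 + S\right)^{2}}$ ($x{\left(b,S \right)} = -6 + \left(4 + \sqrt{\left(-2\right)^{2} + \left(S - 5\right)^{2}}\right) = -6 + \left(4 + \sqrt{4 + \left(-5 + S\right)^{2}}\right) = -2 + \sqrt{4 + \left(-5 + S\right)^{2}}$)
$\left(-125 + x{\left(p{\left(-3,f{\left(-2 \right)} \right)},0 \right)}\right)^{2} = \left(-125 - \left(2 - \sqrt{4 + \left(-5 + 0\right)^{2}}\right)\right)^{2} = \left(-125 - \left(2 - \sqrt{4 + \left(-5\right)^{2}}\right)\right)^{2} = \left(-125 - \left(2 - \sqrt{4 + 25}\right)\right)^{2} = \left(-125 - \left(2 - \sqrt{29}\right)\right)^{2} = \left(-127 + \sqrt{29}\right)^{2}$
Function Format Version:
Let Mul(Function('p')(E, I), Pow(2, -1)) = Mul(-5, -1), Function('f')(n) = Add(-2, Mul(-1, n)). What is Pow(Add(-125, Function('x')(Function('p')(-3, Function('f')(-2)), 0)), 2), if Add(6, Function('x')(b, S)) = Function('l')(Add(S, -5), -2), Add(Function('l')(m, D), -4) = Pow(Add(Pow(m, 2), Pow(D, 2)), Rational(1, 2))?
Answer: Pow(Add(127, Mul(-1, Pow(29, Rational(1, 2)))), 2) ≈ 14790.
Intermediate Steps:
Function('p')(E, I) = 10 (Function('p')(E, I) = Mul(2, Mul(-5, -1)) = Mul(2, 5) = 10)
Function('l')(m, D) = Add(4, Pow(Add(Pow(D, 2), Pow(m, 2)), Rational(1, 2))) (Function('l')(m, D) = Add(4, Pow(Add(Pow(m, 2), Pow(D, 2)), Rational(1, 2))) = Add(4, Pow(Add(Pow(D, 2), Pow(m, 2)), Rational(1, 2))))
Function('x')(b, S) = Add(-2, Pow(Add(4, Pow(Add(-5, S), 2)), Rational(1, 2))) (Function('x')(b, S) = Add(-6, Add(4, Pow(Add(Pow(-2, 2), Pow(Add(S, -5), 2)), Rational(1, 2)))) = Add(-6, Add(4, Pow(Add(4, Pow(Add(-5, S), 2)), Rational(1, 2)))) = Add(-2, Pow(Add(4, Pow(Add(-5, S), 2)), Rational(1, 2))))
Pow(Add(-125, Function('x')(Function('p')(-3, Function('f')(-2)), 0)), 2) = Pow(Add(-125, Add(-2, Pow(Add(4, Pow(Add(-5, 0), 2)), Rational(1, 2)))), 2) = Pow(Add(-125, Add(-2, Pow(Add(4, Pow(-5, 2)), Rational(1, 2)))), 2) = Pow(Add(-125, Add(-2, Pow(Add(4, 25), Rational(1, 2)))), 2) = Pow(Add(-125, Add(-2, Pow(29, Rational(1, 2)))), 2) = Pow(Add(-127, Pow(29, Rational(1, 2))), 2)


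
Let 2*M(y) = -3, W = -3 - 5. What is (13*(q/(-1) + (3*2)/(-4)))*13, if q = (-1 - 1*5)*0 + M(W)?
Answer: 0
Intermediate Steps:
W = -8
M(y) = -3/2 (M(y) = (1/2)*(-3) = -3/2)
q = -3/2 (q = (-1 - 1*5)*0 - 3/2 = (-1 - 5)*0 - 3/2 = -6*0 - 3/2 = 0 - 3/2 = -3/2 ≈ -1.5000)
(13*(q/(-1) + (3*2)/(-4)))*13 = (13*(-3/2/(-1) + (3*2)/(-4)))*13 = (13*(-3/2*(-1) + 6*(-1/4)))*13 = (13*(3/2 - 3/2))*13 = (13*0)*13 = 0*13 = 0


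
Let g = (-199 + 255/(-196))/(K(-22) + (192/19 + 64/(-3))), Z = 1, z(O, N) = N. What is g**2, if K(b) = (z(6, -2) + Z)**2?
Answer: 41384985489/107910544 ≈ 383.51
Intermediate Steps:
K(b) = 1 (K(b) = (-2 + 1)**2 = (-1)**2 = 1)
g = 203433/10388 (g = (-199 + 255/(-196))/(1 + (192/19 + 64/(-3))) = (-199 + 255*(-1/196))/(1 + (192*(1/19) + 64*(-1/3))) = (-199 - 255/196)/(1 + (192/19 - 64/3)) = -39259/(196*(1 - 640/57)) = -39259/(196*(-583/57)) = -39259/196*(-57/583) = 203433/10388 ≈ 19.583)
g**2 = (203433/10388)**2 = 41384985489/107910544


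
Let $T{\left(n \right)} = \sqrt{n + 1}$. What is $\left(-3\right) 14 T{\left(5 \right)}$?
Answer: $- 42 \sqrt{6} \approx -102.88$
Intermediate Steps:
$T{\left(n \right)} = \sqrt{1 + n}$
$\left(-3\right) 14 T{\left(5 \right)} = \left(-3\right) 14 \sqrt{1 + 5} = - 42 \sqrt{6}$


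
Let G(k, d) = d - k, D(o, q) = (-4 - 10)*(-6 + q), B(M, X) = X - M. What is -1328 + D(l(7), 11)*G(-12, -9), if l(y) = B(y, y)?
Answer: -1538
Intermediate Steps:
l(y) = 0 (l(y) = y - y = 0)
D(o, q) = 84 - 14*q (D(o, q) = -14*(-6 + q) = 84 - 14*q)
-1328 + D(l(7), 11)*G(-12, -9) = -1328 + (84 - 14*11)*(-9 - 1*(-12)) = -1328 + (84 - 154)*(-9 + 12) = -1328 - 70*3 = -1328 - 210 = -1538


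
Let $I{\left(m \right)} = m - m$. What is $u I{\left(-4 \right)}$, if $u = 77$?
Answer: $0$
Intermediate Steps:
$I{\left(m \right)} = 0$
$u I{\left(-4 \right)} = 77 \cdot 0 = 0$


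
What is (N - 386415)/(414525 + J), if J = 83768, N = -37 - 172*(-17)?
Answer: -383528/498293 ≈ -0.76968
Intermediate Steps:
N = 2887 (N = -37 + 2924 = 2887)
(N - 386415)/(414525 + J) = (2887 - 386415)/(414525 + 83768) = -383528/498293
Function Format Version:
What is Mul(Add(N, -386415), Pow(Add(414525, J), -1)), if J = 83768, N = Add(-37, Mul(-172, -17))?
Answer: Rational(-383528, 498293) ≈ -0.76968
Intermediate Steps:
N = 2887 (N = Add(-37, 2924) = 2887)
Mul(Add(N, -386415), Pow(Add(414525, J), -1)) = Mul(Add(2887, -386415), Pow(Add(414525, 83768), -1)) = Mul(-383528, Pow(498293, -1)) = Mul(-383528, Rational(1, 498293)) = Rational(-383528, 498293)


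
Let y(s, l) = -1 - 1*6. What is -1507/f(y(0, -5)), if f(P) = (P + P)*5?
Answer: 1507/70 ≈ 21.529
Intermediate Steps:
y(s, l) = -7 (y(s, l) = -1 - 6 = -7)
f(P) = 10*P (f(P) = (2*P)*5 = 10*P)
-1507/f(y(0, -5)) = -1507/(10*(-7)) = -1507/(-70) = -1507*(-1/70) = 1507/70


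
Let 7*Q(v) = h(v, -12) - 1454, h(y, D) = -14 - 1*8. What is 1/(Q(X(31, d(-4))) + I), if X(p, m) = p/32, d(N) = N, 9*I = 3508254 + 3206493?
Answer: 7/5221105 ≈ 1.3407e-6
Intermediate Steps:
h(y, D) = -22 (h(y, D) = -14 - 8 = -22)
I = 746083 (I = (3508254 + 3206493)/9 = (⅑)*6714747 = 746083)
X(p, m) = p/32 (X(p, m) = p*(1/32) = p/32)
Q(v) = -1476/7 (Q(v) = (-22 - 1454)/7 = (⅐)*(-1476) = -1476/7)
1/(Q(X(31, d(-4))) + I) = 1/(-1476/7 + 746083) = 1/(5221105/7) = 7/5221105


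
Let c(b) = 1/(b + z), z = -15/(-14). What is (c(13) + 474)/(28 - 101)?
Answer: -93392/14381 ≈ -6.4941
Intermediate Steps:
z = 15/14 (z = -15*(-1/14) = 15/14 ≈ 1.0714)
c(b) = 1/(15/14 + b) (c(b) = 1/(b + 15/14) = 1/(15/14 + b))
(c(13) + 474)/(28 - 101) = (14/(15 + 14*13) + 474)/(28 - 101) = (14/(15 + 182) + 474)/(-73) = (14/197 + 474)*(-1/73) = (93392/197)*(-1/73) = -93392/14381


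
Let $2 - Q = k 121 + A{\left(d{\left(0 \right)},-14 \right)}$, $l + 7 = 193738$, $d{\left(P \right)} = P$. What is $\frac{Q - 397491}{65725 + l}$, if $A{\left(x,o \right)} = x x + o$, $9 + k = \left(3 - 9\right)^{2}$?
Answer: $- \frac{200371}{129728} \approx -1.5445$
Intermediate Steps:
$k = 27$ ($k = -9 + \left(3 - 9\right)^{2} = -9 + \left(-6\right)^{2} = -9 + 36 = 27$)
$A{\left(x,o \right)} = o + x^{2}$ ($A{\left(x,o \right)} = x^{2} + o = o + x^{2}$)
$l = 193731$ ($l = -7 + 193738 = 193731$)
$Q = -3251$ ($Q = 2 - \left(27 \cdot 121 - \left(14 - 0^{2}\right)\right) = 2 - \left(3267 + \left(-14 + 0\right)\right) = 2 - \left(3267 - 14\right) = 2 - 3253 = -3251$)
$\frac{Q - 397491}{65725 + l} = \frac{-3251 - 397491}{65725 + 193731} = - \frac{400742}{259456} = \left(-400742\right) \frac{1}{259456} = - \frac{200371}{129728}$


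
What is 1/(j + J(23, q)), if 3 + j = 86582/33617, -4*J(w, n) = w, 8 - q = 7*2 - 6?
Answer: -134468/830267 ≈ -0.16196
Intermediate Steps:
q = 0 (q = 8 - (7*2 - 6) = 8 - (14 - 6) = 8 - 1*8 = 8 - 8 = 0)
J(w, n) = -w/4
j = -14269/33617 (j = -3 + 86582/33617 = -14269/33617 ≈ -0.42446)
1/(j + J(23, q)) = 1/(-14269/33617 - ¼*23) = 1/(-14269/33617 - 23/4) = 1/(-830267/134468) = -134468/830267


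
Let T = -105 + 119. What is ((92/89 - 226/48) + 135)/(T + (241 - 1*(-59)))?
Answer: 280511/670704 ≈ 0.41823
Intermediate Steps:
T = 14
((92/89 - 226/48) + 135)/(T + (241 - 1*(-59))) = ((92/89 - 226/48) + 135)/(14 + (241 - 1*(-59))) = ((92*(1/89) - 226*1/48) + 135)/(14 + (241 + 59)) = ((92/89 - 113/24) + 135)/(14 + 300) = (-7849/2136 + 135)/314 = (280511/2136)*(1/314) = 280511/670704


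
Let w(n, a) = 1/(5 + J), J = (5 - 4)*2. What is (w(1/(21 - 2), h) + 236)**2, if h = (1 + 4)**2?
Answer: 2732409/49 ≈ 55763.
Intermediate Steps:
h = 25 (h = 5**2 = 25)
J = 2 (J = 1*2 = 2)
w(n, a) = 1/7 (w(n, a) = 1/(5 + 2) = 1/7)
(w(1/(21 - 2), h) + 236)**2 = (1/7 + 236)**2 = (1653/7)**2 = 2732409/49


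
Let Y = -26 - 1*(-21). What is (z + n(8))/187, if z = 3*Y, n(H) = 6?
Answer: -9/187 ≈ -0.048128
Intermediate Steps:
Y = -5 (Y = -26 + 21 = -5)
z = -15 (z = 3*(-5) = -15)
(z + n(8))/187 = (-15 + 6)/187 = (1/187)*(-9) = -9/187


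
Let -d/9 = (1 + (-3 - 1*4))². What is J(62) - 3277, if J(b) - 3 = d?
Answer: -3598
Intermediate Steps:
d = -324 (d = -9*(1 + (-3 - 1*4))² = -9*(1 + (-3 - 4))² = -9*(1 - 7)² = -9*(-6)² = -9*36 = -324)
J(b) = -321 (J(b) = 3 - 324 = -321)
J(62) - 3277 = -321 - 3277 = -3598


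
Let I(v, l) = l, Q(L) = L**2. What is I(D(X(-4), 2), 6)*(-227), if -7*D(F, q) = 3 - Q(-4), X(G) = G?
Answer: -1362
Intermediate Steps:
D(F, q) = 13/7 (D(F, q) = -(3 - 1*(-4)**2)/7 = -(3 - 1*16)/7 = -(3 - 16)/7 = -1/7*(-13) = 13/7)
I(D(X(-4), 2), 6)*(-227) = 6*(-227) = -1362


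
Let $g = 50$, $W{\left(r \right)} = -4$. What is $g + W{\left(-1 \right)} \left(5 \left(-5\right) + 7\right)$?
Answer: $122$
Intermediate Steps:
$g + W{\left(-1 \right)} \left(5 \left(-5\right) + 7\right) = 50 - 4 \left(5 \left(-5\right) + 7\right) = 50 - 4 \left(-25 + 7\right) = 50 - -72 = 50 + 72 = 122$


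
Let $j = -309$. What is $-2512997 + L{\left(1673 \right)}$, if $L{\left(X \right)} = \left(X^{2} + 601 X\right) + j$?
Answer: $1291096$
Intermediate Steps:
$L{\left(X \right)} = -309 + X^{2} + 601 X$ ($L{\left(X \right)} = \left(X^{2} + 601 X\right) - 309 = -309 + X^{2} + 601 X$)
$-2512997 + L{\left(1673 \right)} = -2512997 + \left(-309 + 1673^{2} + 601 \cdot 1673\right) = -2512997 + \left(-309 + 2798929 + 1005473\right) = -2512997 + 3804093 = 1291096$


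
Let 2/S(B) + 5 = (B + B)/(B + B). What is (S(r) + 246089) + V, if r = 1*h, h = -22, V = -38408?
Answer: 415361/2 ≈ 2.0768e+5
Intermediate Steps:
r = -22 (r = 1*(-22) = -22)
S(B) = -½ (S(B) = 2/(-5 + (B + B)/(B + B)) = 2/(-5 + (2*B)/((2*B))) = 2/(-5 + (2*B)*(1/(2*B))) = 2/(-5 + 1) = 2/(-4) = 2*(-¼) = -½)
(S(r) + 246089) + V = (-½ + 246089) - 38408 = 492177/2 - 38408 = 415361/2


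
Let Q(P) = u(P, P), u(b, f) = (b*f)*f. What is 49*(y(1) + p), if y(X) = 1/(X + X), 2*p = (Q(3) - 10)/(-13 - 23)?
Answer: 931/72 ≈ 12.931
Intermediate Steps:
u(b, f) = b*f**2
Q(P) = P**3 (Q(P) = P*P**2 = P**3)
p = -17/72 (p = ((3**3 - 10)/(-13 - 23))/2 = ((27 - 10)/(-36))/2 = (17*(-1/36))/2 = (1/2)*(-17/36) = -17/72 ≈ -0.23611)
y(X) = 1/(2*X)
49*(y(1) + p) = 49*((1/2)/1 - 17/72) = 49*((1/2)*1 - 17/72) = 49*(1/2 - 17/72) = 49*(19/72) = 931/72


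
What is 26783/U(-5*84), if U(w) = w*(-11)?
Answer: 26783/4620 ≈ 5.7972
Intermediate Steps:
U(w) = -11*w
26783/U(-5*84) = 26783/((-(-55)*84)) = 26783/((-11*(-420))) = 26783/4620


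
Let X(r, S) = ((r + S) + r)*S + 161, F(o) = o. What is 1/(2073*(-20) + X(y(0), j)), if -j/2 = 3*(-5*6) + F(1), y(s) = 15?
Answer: -1/4275 ≈ -0.00023392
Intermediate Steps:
j = 178 (j = -2*(3*(-5*6) + 1) = -2*(3*(-30) + 1) = -2*(-90 + 1) = -2*(-89) = 178)
X(r, S) = 161 + S*(S + 2*r) (X(r, S) = ((S + r) + r)*S + 161 = (S + 2*r)*S + 161 = S*(S + 2*r) + 161 = 161 + S*(S + 2*r))
1/(2073*(-20) + X(y(0), j)) = 1/(2073*(-20) + (161 + 178² + 2*178*15)) = 1/(-41460 + (161 + 31684 + 5340)) = 1/(-41460 + 37185) = 1/(-4275) = -1/4275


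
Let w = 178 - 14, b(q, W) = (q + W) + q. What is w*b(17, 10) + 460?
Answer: 7676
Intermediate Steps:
b(q, W) = W + 2*q (b(q, W) = (W + q) + q = W + 2*q)
w = 164
w*b(17, 10) + 460 = 164*(10 + 2*17) + 460 = 164*(10 + 34) + 460 = 164*44 + 460 = 7216 + 460 = 7676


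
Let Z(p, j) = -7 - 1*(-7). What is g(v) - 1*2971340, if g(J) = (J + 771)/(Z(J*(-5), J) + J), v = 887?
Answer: -2635576922/887 ≈ -2.9713e+6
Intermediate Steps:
Z(p, j) = 0 (Z(p, j) = -7 + 7 = 0)
g(J) = (771 + J)/J (g(J) = (J + 771)/(0 + J) = (771 + J)/J)
g(v) - 1*2971340 = (771 + 887)/887 - 1*2971340 = (1/887)*1658 - 2971340 = 1658/887 - 2971340 = -2635576922/887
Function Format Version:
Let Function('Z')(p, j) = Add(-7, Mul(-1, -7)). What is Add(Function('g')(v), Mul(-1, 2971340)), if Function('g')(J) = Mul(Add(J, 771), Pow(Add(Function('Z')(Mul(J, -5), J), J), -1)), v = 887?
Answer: Rational(-2635576922, 887) ≈ -2.9713e+6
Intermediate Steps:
Function('Z')(p, j) = 0 (Function('Z')(p, j) = Add(-7, 7) = 0)
Function('g')(J) = Mul(Pow(J, -1), Add(771, J)) (Function('g')(J) = Mul(Add(J, 771), Pow(Add(0, J), -1)) = Mul(Add(771, J), Pow(J, -1)) = Mul(Pow(J, -1), Add(771, J)))
Add(Function('g')(v), Mul(-1, 2971340)) = Add(Mul(Pow(887, -1), Add(771, 887)), Mul(-1, 2971340)) = Add(Mul(Rational(1, 887), 1658), -2971340) = Add(Rational(1658, 887), -2971340) = Rational(-2635576922, 887)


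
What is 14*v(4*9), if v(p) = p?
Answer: 504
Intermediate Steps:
14*v(4*9) = 14*(4*9) = 14*36 = 504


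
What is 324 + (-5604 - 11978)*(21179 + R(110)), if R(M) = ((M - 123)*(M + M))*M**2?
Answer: 608070323146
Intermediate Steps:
R(M) = 2*M**3*(-123 + M) (R(M) = ((-123 + M)*(2*M))*M**2 = (2*M*(-123 + M))*M**2 = 2*M**3*(-123 + M))
324 + (-5604 - 11978)*(21179 + R(110)) = 324 + (-5604 - 11978)*(21179 + 2*110**3*(-123 + 110)) = 324 - 17582*(21179 + 2*1331000*(-13)) = 324 - 17582*(21179 - 34606000) = 324 - 17582*(-34584821) = 324 + 608070322822 = 608070323146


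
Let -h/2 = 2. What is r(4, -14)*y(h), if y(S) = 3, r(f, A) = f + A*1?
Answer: -30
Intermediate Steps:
h = -4 (h = -2*2 = -4)
r(f, A) = A + f (r(f, A) = f + A = A + f)
r(4, -14)*y(h) = (-14 + 4)*3 = -10*3 = -30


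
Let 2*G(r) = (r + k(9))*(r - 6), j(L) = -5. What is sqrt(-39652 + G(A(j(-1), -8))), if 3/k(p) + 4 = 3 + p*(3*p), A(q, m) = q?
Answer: I*sqrt(19178291)/22 ≈ 199.06*I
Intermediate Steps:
k(p) = 3/(-1 + 3*p**2) (k(p) = 3/(-4 + (3 + p*(3*p))) = 3/(-4 + (3 + 3*p**2)) = 3/(-1 + 3*p**2))
G(r) = (-6 + r)*(3/242 + r)/2 (G(r) = ((r + 3/(-1 + 3*9**2))*(r - 6))/2 = ((r + 3/(-1 + 3*81))*(-6 + r))/2 = ((r + 3/(-1 + 243))*(-6 + r))/2 = ((r + 3/242)*(-6 + r))/2 = ((3/242 + r)*(-6 + r))/2 = ((-6 + r)*(3/242 + r))/2 = (-6 + r)*(3/242 + r)/2)
sqrt(-39652 + G(A(j(-1), -8))) = sqrt(-39652 + (-9/242 + (1/2)*(-5)**2 - 1449/484*(-5))) = sqrt(-39652 + (-9/242 + (1/2)*25 + 7245/484)) = sqrt(-39652 + (-9/242 + 25/2 + 7245/484)) = sqrt(-39652 + 1207/44) = sqrt(-1743481/44) = I*sqrt(19178291)/22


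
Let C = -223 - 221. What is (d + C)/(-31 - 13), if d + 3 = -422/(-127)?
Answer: 56347/5588 ≈ 10.084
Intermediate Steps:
d = 41/127 (d = -3 - 422/(-127) = -3 - 422*(-1/127) = -3 + 422/127 = 41/127 ≈ 0.32283)
C = -444
(d + C)/(-31 - 13) = (41/127 - 444)/(-31 - 13) = -56347/127/(-44) = -56347/127*(-1/44) = 56347/5588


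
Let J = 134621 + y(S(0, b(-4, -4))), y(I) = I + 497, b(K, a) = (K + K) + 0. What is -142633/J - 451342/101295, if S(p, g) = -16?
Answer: -25141738873/4561719030 ≈ -5.5115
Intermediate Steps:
b(K, a) = 2*K (b(K, a) = 2*K + 0 = 2*K)
y(I) = 497 + I
J = 135102 (J = 134621 + (497 - 16) = 134621 + 481 = 135102)
-142633/J - 451342/101295 = -142633/135102 - 451342/101295 = -25141738873/4561719030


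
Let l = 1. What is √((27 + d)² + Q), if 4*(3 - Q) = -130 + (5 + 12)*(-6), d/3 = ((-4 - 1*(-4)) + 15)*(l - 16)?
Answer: 13*√2485 ≈ 648.05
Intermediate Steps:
d = -675 (d = 3*(((-4 - 1*(-4)) + 15)*(1 - 16)) = 3*(((-4 + 4) + 15)*(-15)) = 3*((0 + 15)*(-15)) = 3*(15*(-15)) = 3*(-225) = -675)
Q = 61 (Q = 3 - (-130 + (5 + 12)*(-6))/4 = 3 - (-130 + 17*(-6))/4 = 3 - (-130 - 102)/4 = 3 - ¼*(-232) = 3 + 58 = 61)
√((27 + d)² + Q) = √((27 - 675)² + 61) = √((-648)² + 61) = √(419904 + 61) = √419965 = 13*√2485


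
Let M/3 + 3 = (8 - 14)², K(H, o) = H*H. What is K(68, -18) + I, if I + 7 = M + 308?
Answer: 5024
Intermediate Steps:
K(H, o) = H²
M = 99 (M = -9 + 3*(8 - 14)² = -9 + 3*(-6)² = -9 + 3*36 = -9 + 108 = 99)
I = 400 (I = -7 + (99 + 308) = -7 + 407 = 400)
K(68, -18) + I = 68² + 400 = 4624 + 400 = 5024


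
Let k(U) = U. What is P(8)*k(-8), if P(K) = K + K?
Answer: -128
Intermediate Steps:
P(K) = 2*K
P(8)*k(-8) = (2*8)*(-8) = 16*(-8) = -128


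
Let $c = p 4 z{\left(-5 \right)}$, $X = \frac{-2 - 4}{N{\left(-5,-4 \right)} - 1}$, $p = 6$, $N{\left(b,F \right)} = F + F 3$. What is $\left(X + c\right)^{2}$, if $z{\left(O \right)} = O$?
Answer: $\frac{4137156}{289} \approx 14315.0$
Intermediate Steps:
$N{\left(b,F \right)} = 4 F$ ($N{\left(b,F \right)} = F + 3 F = 4 F$)
$X = \frac{6}{17}$ ($X = \frac{-2 - 4}{4 \left(-4\right) - 1} = - \frac{6}{-16 - 1} = - \frac{6}{-17} = \left(-6\right) \left(- \frac{1}{17}\right) = \frac{6}{17} \approx 0.35294$)
$c = -120$ ($c = 6 \cdot 4 \left(-5\right) = 24 \left(-5\right) = -120$)
$\left(X + c\right)^{2} = \left(\frac{6}{17} - 120\right)^{2} = \left(- \frac{2034}{17}\right)^{2} = \frac{4137156}{289}$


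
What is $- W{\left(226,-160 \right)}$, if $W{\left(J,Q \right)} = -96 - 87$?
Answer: $183$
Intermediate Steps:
$W{\left(J,Q \right)} = -183$ ($W{\left(J,Q \right)} = -96 - 87 = -183$)
$- W{\left(226,-160 \right)} = \left(-1\right) \left(-183\right) = 183$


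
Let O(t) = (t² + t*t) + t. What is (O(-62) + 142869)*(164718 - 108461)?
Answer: 8466397215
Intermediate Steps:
O(t) = t + 2*t² (O(t) = (t² + t²) + t = 2*t² + t = t + 2*t²)
(O(-62) + 142869)*(164718 - 108461) = (-62*(1 + 2*(-62)) + 142869)*(164718 - 108461) = (-62*(1 - 124) + 142869)*56257 = (-62*(-123) + 142869)*56257 = (7626 + 142869)*56257 = 150495*56257 = 8466397215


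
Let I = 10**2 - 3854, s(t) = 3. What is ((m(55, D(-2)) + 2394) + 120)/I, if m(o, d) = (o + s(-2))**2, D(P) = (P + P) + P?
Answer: -2939/1877 ≈ -1.5658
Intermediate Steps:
D(P) = 3*P (D(P) = 2*P + P = 3*P)
m(o, d) = (3 + o)**2 (m(o, d) = (o + 3)**2 = (3 + o)**2)
I = -3754 (I = 100 - 3854 = -3754)
((m(55, D(-2)) + 2394) + 120)/I = (((3 + 55)**2 + 2394) + 120)/(-3754) = ((58**2 + 2394) + 120)*(-1/3754) = ((3364 + 2394) + 120)*(-1/3754) = (5758 + 120)*(-1/3754) = 5878*(-1/3754) = -2939/1877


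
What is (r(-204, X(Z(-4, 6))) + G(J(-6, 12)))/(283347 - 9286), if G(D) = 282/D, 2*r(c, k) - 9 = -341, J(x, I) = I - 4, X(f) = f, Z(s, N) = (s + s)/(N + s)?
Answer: -523/1096244 ≈ -0.00047708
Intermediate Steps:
Z(s, N) = 2*s/(N + s) (Z(s, N) = (2*s)/(N + s) = 2*s/(N + s))
J(x, I) = -4 + I
r(c, k) = -166 (r(c, k) = 9/2 + (½)*(-341) = 9/2 - 341/2 = -166)
(r(-204, X(Z(-4, 6))) + G(J(-6, 12)))/(283347 - 9286) = (-166 + 282/(-4 + 12))/(283347 - 9286) = (-166 + 282/8)/274061 = (-166 + 282*(⅛))*(1/274061) = (-166 + 141/4)*(1/274061) = -523/4*1/274061 = -523/1096244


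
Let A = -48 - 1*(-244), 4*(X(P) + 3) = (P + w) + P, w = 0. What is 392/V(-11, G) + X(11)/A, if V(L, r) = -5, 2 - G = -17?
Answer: -153639/1960 ≈ -78.387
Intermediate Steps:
G = 19 (G = 2 - 1*(-17) = 2 + 17 = 19)
X(P) = -3 + P/2 (X(P) = -3 + ((P + 0) + P)/4 = -3 + (P + P)/4 = -3 + (2*P)/4 = -3 + P/2)
A = 196 (A = -48 + 244 = 196)
392/V(-11, G) + X(11)/A = 392/(-5) + (-3 + (½)*11)/196 = 392*(-⅕) + (-3 + 11/2)*(1/196) = -392/5 + (5/2)*(1/196) = -392/5 + 5/392 = -153639/1960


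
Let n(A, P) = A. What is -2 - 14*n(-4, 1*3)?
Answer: 54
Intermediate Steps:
-2 - 14*n(-4, 1*3) = -2 - 14*(-4) = -2 + 56 = 54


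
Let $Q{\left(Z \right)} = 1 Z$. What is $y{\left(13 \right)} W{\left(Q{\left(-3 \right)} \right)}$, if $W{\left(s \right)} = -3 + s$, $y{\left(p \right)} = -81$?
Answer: $486$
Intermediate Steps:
$Q{\left(Z \right)} = Z$
$y{\left(13 \right)} W{\left(Q{\left(-3 \right)} \right)} = - 81 \left(-3 - 3\right) = \left(-81\right) \left(-6\right) = 486$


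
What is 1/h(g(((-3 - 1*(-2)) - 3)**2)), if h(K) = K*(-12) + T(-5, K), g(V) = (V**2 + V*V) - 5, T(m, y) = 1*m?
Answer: -1/6089 ≈ -0.00016423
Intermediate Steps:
T(m, y) = m
g(V) = -5 + 2*V**2 (g(V) = (V**2 + V**2) - 5 = 2*V**2 - 5 = -5 + 2*V**2)
h(K) = -5 - 12*K (h(K) = K*(-12) - 5 = -12*K - 5 = -5 - 12*K)
1/h(g(((-3 - 1*(-2)) - 3)**2)) = 1/(-5 - 12*(-5 + 2*(((-3 - 1*(-2)) - 3)**2)**2)) = 1/(-5 - 12*(-5 + 2*(((-3 + 2) - 3)**2)**2)) = 1/(-5 - 12*(-5 + 2*((-1 - 3)**2)**2)) = 1/(-5 - 12*(-5 + 2*((-4)**2)**2)) = 1/(-5 - 12*(-5 + 2*16**2)) = 1/(-5 - 12*(-5 + 2*256)) = 1/(-5 - 12*(-5 + 512)) = 1/(-5 - 12*507) = 1/(-5 - 6084) = 1/(-6089) = -1/6089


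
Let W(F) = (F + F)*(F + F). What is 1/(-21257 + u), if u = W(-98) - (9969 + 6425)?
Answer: 1/765 ≈ 0.0013072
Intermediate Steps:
W(F) = 4*F² (W(F) = (2*F)*(2*F) = 4*F²)
u = 22022 (u = 4*(-98)² - (9969 + 6425) = 4*9604 - 1*16394 = 38416 - 16394 = 22022)
1/(-21257 + u) = 1/(-21257 + 22022) = 1/765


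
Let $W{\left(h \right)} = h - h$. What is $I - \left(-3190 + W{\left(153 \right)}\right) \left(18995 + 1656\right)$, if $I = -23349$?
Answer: $65853341$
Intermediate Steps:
$W{\left(h \right)} = 0$
$I - \left(-3190 + W{\left(153 \right)}\right) \left(18995 + 1656\right) = -23349 - \left(-3190 + 0\right) \left(18995 + 1656\right) = -23349 - \left(-3190\right) 20651 = -23349 - -65876690 = -23349 + 65876690 = 65853341$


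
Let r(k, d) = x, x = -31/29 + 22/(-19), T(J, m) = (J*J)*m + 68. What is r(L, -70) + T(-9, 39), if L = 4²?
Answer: 1776850/551 ≈ 3224.8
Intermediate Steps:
L = 16
T(J, m) = 68 + m*J² (T(J, m) = J²*m + 68 = m*J² + 68 = 68 + m*J²)
x = -1227/551 (x = -31*1/29 + 22*(-1/19) = -31/29 - 22/19 = -1227/551 ≈ -2.2269)
r(k, d) = -1227/551
r(L, -70) + T(-9, 39) = -1227/551 + (68 + 39*(-9)²) = -1227/551 + (68 + 39*81) = -1227/551 + (68 + 3159) = -1227/551 + 3227 = 1776850/551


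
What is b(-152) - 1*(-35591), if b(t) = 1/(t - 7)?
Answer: 5658968/159 ≈ 35591.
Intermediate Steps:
b(t) = 1/(-7 + t)
b(-152) - 1*(-35591) = 1/(-7 - 152) - 1*(-35591) = 1/(-159) + 35591 = -1/159 + 35591 = 5658968/159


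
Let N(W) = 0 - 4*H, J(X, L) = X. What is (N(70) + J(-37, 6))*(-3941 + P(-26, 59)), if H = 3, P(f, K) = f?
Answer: 194383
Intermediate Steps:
N(W) = -12 (N(W) = 0 - 4*3 = 0 - 12 = -12)
(N(70) + J(-37, 6))*(-3941 + P(-26, 59)) = (-12 - 37)*(-3941 - 26) = -49*(-3967) = 194383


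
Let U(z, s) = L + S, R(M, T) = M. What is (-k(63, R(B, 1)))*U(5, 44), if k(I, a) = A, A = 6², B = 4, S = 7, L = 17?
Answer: -864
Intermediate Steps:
A = 36
k(I, a) = 36
U(z, s) = 24 (U(z, s) = 17 + 7 = 24)
(-k(63, R(B, 1)))*U(5, 44) = -1*36*24 = -36*24 = -864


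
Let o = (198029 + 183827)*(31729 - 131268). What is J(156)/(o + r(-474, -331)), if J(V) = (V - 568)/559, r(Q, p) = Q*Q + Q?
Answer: 206/10623610580869 ≈ 1.9391e-11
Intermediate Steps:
o = -38009564384 (o = 381856*(-99539) = -38009564384)
r(Q, p) = Q + Q**2 (r(Q, p) = Q**2 + Q = Q + Q**2)
J(V) = -568/559 + V/559 (J(V) = (-568 + V)*(1/559) = -568/559 + V/559)
J(156)/(o + r(-474, -331)) = (-568/559 + (1/559)*156)/(-38009564384 - 474*(1 - 474)) = (-568/559 + 12/43)/(-38009564384 - 474*(-473)) = -412/(559*(-38009564384 + 224202)) = -412/559/(-38009340182) = -412/559*(-1/38009340182) = 206/10623610580869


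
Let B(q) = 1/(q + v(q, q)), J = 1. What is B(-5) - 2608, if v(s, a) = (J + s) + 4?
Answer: -13041/5 ≈ -2608.2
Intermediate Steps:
v(s, a) = 5 + s (v(s, a) = (1 + s) + 4 = 5 + s)
B(q) = 1/(5 + 2*q) (B(q) = 1/(q + (5 + q)) = 1/(5 + 2*q))
B(-5) - 2608 = 1/(5 + 2*(-5)) - 2608 = 1/(5 - 10) - 2608 = 1/(-5) - 2608 = -1/5 - 2608 = -13041/5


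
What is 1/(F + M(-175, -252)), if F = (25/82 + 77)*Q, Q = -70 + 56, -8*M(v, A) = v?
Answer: -328/347809 ≈ -0.00094305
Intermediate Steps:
M(v, A) = -v/8
Q = -14
F = -44373/41 (F = (25/82 + 77)*(-14) = (6339/82)*(-14) = -44373/41 ≈ -1082.3)
1/(F + M(-175, -252)) = 1/(-44373/41 - 1/8*(-175)) = 1/(-44373/41 + 175/8) = 1/(-347809/328) = -328/347809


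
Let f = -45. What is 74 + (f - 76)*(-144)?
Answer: 17498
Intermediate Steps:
74 + (f - 76)*(-144) = 74 + (-45 - 76)*(-144) = 74 - 121*(-144) = 74 + 17424 = 17498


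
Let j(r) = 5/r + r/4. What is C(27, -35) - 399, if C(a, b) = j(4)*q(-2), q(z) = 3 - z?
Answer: -1551/4 ≈ -387.75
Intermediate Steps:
j(r) = 5/r + r/4 (j(r) = 5/r + r*(¼) = 5/r + r/4)
C(a, b) = 45/4 (C(a, b) = (5/4 + (¼)*4)*(3 - 1*(-2)) = (5*(¼) + 1)*(3 + 2) = (5/4 + 1)*5 = (9/4)*5 = 45/4)
C(27, -35) - 399 = 45/4 - 399 = -1551/4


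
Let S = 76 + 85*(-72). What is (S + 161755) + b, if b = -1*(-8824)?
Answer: 164535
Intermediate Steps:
S = -6044 (S = 76 - 6120 = -6044)
b = 8824
(S + 161755) + b = (-6044 + 161755) + 8824 = 155711 + 8824 = 164535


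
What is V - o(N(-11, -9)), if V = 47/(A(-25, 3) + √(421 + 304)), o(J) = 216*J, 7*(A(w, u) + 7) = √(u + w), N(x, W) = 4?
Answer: (42665 - 30240*√29 - 864*I*√22)/(-49 + 35*√29 + I*√22) ≈ -861.64 - 0.07923*I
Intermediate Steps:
A(w, u) = -7 + √(u + w)/7
V = 47/(-7 + 5*√29 + I*√22/7) (V = 47/((-7 + √(3 - 25)/7) + √(421 + 304)) = 47/((-7 + √(-22)/7) + √725) = 47/((-7 + (I*√22)/7) + 5*√29) = 47/((-7 + I*√22/7) + 5*√29) = 47/(-7 + 5*√29 + I*√22/7) ≈ 2.3561 - 0.07923*I)
V - o(N(-11, -9)) = 329/(-49 + 35*√29 + I*√22) - 216*4 = 329/(-49 + 35*√29 + I*√22) - 1*864 = 329/(-49 + 35*√29 + I*√22) - 864 = -864 + 329/(-49 + 35*√29 + I*√22)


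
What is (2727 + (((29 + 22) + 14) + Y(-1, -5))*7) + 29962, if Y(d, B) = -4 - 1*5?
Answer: 33081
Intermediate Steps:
Y(d, B) = -9 (Y(d, B) = -4 - 5 = -9)
(2727 + (((29 + 22) + 14) + Y(-1, -5))*7) + 29962 = (2727 + (((29 + 22) + 14) - 9)*7) + 29962 = (2727 + ((51 + 14) - 9)*7) + 29962 = (2727 + (65 - 9)*7) + 29962 = (2727 + 56*7) + 29962 = (2727 + 392) + 29962 = 3119 + 29962 = 33081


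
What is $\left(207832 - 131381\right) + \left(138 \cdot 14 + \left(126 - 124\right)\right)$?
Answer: $78385$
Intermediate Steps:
$\left(207832 - 131381\right) + \left(138 \cdot 14 + \left(126 - 124\right)\right) = 76451 + \left(1932 + \left(126 - 124\right)\right) = 76451 + \left(1932 + 2\right) = 76451 + 1934 = 78385$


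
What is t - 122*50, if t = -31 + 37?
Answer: -6094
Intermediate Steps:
t = 6
t - 122*50 = 6 - 122*50 = 6 - 6100 = -6094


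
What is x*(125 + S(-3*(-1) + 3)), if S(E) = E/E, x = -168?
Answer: -21168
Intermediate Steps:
S(E) = 1
x*(125 + S(-3*(-1) + 3)) = -168*(125 + 1) = -168*126 = -21168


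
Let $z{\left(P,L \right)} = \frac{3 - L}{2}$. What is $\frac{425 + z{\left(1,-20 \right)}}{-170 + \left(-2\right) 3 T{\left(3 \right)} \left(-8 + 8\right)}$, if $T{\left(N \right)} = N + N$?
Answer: $- \frac{873}{340} \approx -2.5676$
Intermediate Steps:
$z{\left(P,L \right)} = \frac{3}{2} - \frac{L}{2}$ ($z{\left(P,L \right)} = \left(3 - L\right) \frac{1}{2} = \frac{3}{2} - \frac{L}{2}$)
$T{\left(N \right)} = 2 N$
$\frac{425 + z{\left(1,-20 \right)}}{-170 + \left(-2\right) 3 T{\left(3 \right)} \left(-8 + 8\right)} = \frac{425 + \left(\frac{3}{2} - -10\right)}{-170 + \left(-2\right) 3 \cdot 2 \cdot 3 \left(-8 + 8\right)} = \frac{425 + \left(\frac{3}{2} + 10\right)}{-170 + \left(-6\right) 6 \cdot 0} = \frac{425 + \frac{23}{2}}{-170 - 0} = \frac{873}{2 \left(-170 + 0\right)} = \frac{873}{2 \left(-170\right)} = \frac{873}{2} \left(- \frac{1}{170}\right) = - \frac{873}{340}$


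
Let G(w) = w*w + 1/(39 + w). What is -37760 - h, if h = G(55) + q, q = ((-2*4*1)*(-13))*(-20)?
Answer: -3638271/94 ≈ -38705.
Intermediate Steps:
G(w) = w**2 + 1/(39 + w)
q = -2080 (q = (-8*1*(-13))*(-20) = -8*(-13)*(-20) = 104*(-20) = -2080)
h = 88831/94 (h = (1 + 55**3 + 39*55**2)/(39 + 55) - 2080 = (1 + 166375 + 39*3025)/94 - 2080 = (1 + 166375 + 117975)/94 - 2080 = (1/94)*284351 - 2080 = 284351/94 - 2080 = 88831/94 ≈ 945.01)
-37760 - h = -37760 - 1*88831/94 = -37760 - 88831/94 = -3638271/94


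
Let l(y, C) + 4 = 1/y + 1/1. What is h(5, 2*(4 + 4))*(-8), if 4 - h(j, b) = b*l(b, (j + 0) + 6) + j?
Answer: -368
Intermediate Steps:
l(y, C) = -3 + 1/y (l(y, C) = -4 + (1/y + 1/1) = -4 + (1/y + 1*1) = -4 + (1/y + 1) = -4 + (1 + 1/y) = -3 + 1/y)
h(j, b) = 4 - j - b*(-3 + 1/b) (h(j, b) = 4 - (b*(-3 + 1/b) + j) = 4 - (j + b*(-3 + 1/b)) = 4 + (-j - b*(-3 + 1/b)) = 4 - j - b*(-3 + 1/b))
h(5, 2*(4 + 4))*(-8) = (3 - 1*5 + 3*(2*(4 + 4)))*(-8) = (3 - 5 + 3*(2*8))*(-8) = (3 - 5 + 3*16)*(-8) = (3 - 5 + 48)*(-8) = 46*(-8) = -368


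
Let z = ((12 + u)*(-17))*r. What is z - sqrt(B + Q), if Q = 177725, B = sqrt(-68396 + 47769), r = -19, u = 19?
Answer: 10013 - sqrt(177725 + I*sqrt(20627)) ≈ 9591.4 - 0.17034*I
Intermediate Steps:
B = I*sqrt(20627) (B = sqrt(-20627) = I*sqrt(20627) ≈ 143.62*I)
z = 10013 (z = ((12 + 19)*(-17))*(-19) = (31*(-17))*(-19) = -527*(-19) = 10013)
z - sqrt(B + Q) = 10013 - sqrt(I*sqrt(20627) + 177725) = 10013 - sqrt(177725 + I*sqrt(20627))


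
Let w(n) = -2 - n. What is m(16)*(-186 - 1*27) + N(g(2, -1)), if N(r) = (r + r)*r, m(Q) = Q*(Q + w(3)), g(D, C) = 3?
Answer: -37470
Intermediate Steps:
m(Q) = Q*(-5 + Q) (m(Q) = Q*(Q + (-2 - 1*3)) = Q*(Q + (-2 - 3)) = Q*(Q - 5) = Q*(-5 + Q))
N(r) = 2*r**2 (N(r) = (2*r)*r = 2*r**2)
m(16)*(-186 - 1*27) + N(g(2, -1)) = (16*(-5 + 16))*(-186 - 1*27) + 2*3**2 = (16*11)*(-186 - 27) + 2*9 = 176*(-213) + 18 = -37488 + 18 = -37470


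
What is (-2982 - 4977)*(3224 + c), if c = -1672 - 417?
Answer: -9033465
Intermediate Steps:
c = -2089
(-2982 - 4977)*(3224 + c) = (-2982 - 4977)*(3224 - 2089) = -7959*1135 = -9033465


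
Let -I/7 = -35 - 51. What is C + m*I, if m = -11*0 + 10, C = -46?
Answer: 5974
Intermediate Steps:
I = 602 (I = -7*(-35 - 51) = -7*(-86) = 602)
m = 10 (m = 0 + 10 = 10)
C + m*I = -46 + 10*602 = -46 + 6020 = 5974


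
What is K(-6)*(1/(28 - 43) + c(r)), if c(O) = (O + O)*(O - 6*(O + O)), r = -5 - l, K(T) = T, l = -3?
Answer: 2642/5 ≈ 528.40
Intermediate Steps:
r = -2 (r = -5 - 1*(-3) = -5 + 3 = -2)
c(O) = -22*O**2 (c(O) = (2*O)*(O - 12*O) = (2*O)*(-11*O) = -22*O**2)
K(-6)*(1/(28 - 43) + c(r)) = -6*(1/(28 - 43) - 22*(-2)**2) = -6*(1/(-15) - 22*4) = -6*(-1/15 - 88) = -6*(-1321/15) = 2642/5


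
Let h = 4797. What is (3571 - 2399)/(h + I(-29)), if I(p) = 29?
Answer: 586/2413 ≈ 0.24285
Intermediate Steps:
(3571 - 2399)/(h + I(-29)) = (3571 - 2399)/(4797 + 29) = 1172/4826 = 1172*(1/4826) = 586/2413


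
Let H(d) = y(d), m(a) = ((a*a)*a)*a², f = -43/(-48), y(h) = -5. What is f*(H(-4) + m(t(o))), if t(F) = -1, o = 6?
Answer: -43/8 ≈ -5.3750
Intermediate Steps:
f = 43/48 (f = -43*(-1/48) = 43/48 ≈ 0.89583)
m(a) = a⁵ (m(a) = (a²*a)*a² = a³*a² = a⁵)
H(d) = -5
f*(H(-4) + m(t(o))) = 43*(-5 + (-1)⁵)/48 = 43*(-5 - 1)/48 = (43/48)*(-6) = -43/8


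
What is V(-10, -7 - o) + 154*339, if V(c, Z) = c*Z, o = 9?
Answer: 52366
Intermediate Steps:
V(c, Z) = Z*c
V(-10, -7 - o) + 154*339 = (-7 - 1*9)*(-10) + 154*339 = (-7 - 9)*(-10) + 52206 = -16*(-10) + 52206 = 160 + 52206 = 52366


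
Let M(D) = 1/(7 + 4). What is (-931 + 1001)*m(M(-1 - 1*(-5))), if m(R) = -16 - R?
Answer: -12390/11 ≈ -1126.4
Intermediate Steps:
M(D) = 1/11
(-931 + 1001)*m(M(-1 - 1*(-5))) = (-931 + 1001)*(-16 - 1*1/11) = 70*(-16 - 1/11) = 70*(-177/11) = -12390/11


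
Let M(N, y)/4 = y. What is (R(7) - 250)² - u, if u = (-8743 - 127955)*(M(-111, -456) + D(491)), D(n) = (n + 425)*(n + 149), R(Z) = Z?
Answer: 79888557417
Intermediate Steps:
M(N, y) = 4*y
D(n) = (149 + n)*(425 + n) (D(n) = (425 + n)*(149 + n) = (149 + n)*(425 + n))
u = -79888498368 (u = (-8743 - 127955)*(4*(-456) + (63325 + 491² + 574*491)) = -136698*(-1824 + (63325 + 241081 + 281834)) = -136698*(-1824 + 586240) = -136698*584416 = -79888498368)
(R(7) - 250)² - u = (7 - 250)² - 1*(-79888498368) = (-243)² + 79888498368 = 59049 + 79888498368 = 79888557417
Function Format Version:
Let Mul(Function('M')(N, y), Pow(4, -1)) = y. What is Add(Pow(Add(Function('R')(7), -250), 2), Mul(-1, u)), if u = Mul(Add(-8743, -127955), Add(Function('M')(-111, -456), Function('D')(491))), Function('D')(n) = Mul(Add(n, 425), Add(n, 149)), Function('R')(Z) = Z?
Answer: 79888557417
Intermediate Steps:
Function('M')(N, y) = Mul(4, y)
Function('D')(n) = Mul(Add(149, n), Add(425, n)) (Function('D')(n) = Mul(Add(425, n), Add(149, n)) = Mul(Add(149, n), Add(425, n)))
u = -79888498368 (u = Mul(Add(-8743, -127955), Add(Mul(4, -456), Add(63325, Pow(491, 2), Mul(574, 491)))) = Mul(-136698, Add(-1824, Add(63325, 241081, 281834))) = Mul(-136698, Add(-1824, 586240)) = Mul(-136698, 584416) = -79888498368)
Add(Pow(Add(Function('R')(7), -250), 2), Mul(-1, u)) = Add(Pow(Add(7, -250), 2), Mul(-1, -79888498368)) = Add(Pow(-243, 2), 79888498368) = Add(59049, 79888498368) = 79888557417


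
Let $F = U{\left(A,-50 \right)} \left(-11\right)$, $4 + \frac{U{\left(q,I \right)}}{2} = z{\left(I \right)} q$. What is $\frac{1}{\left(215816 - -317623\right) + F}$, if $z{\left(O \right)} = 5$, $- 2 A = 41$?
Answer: $\frac{1}{535782} \approx 1.8664 \cdot 10^{-6}$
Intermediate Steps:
$A = - \frac{41}{2}$ ($A = \left(- \frac{1}{2}\right) 41 = - \frac{41}{2} \approx -20.5$)
$U{\left(q,I \right)} = -8 + 10 q$ ($U{\left(q,I \right)} = -8 + 2 \cdot 5 q = -8 + 10 q$)
$F = 2343$ ($F = \left(-8 + 10 \left(- \frac{41}{2}\right)\right) \left(-11\right) = \left(-8 - 205\right) \left(-11\right) = \left(-213\right) \left(-11\right) = 2343$)
$\frac{1}{\left(215816 - -317623\right) + F} = \frac{1}{\left(215816 - -317623\right) + 2343} = \frac{1}{\left(215816 + 317623\right) + 2343} = \frac{1}{533439 + 2343} = \frac{1}{535782}$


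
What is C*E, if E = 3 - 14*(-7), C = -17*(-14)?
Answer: 24038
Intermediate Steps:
C = 238
E = 101 (E = 3 + 98 = 101)
C*E = 238*101 = 24038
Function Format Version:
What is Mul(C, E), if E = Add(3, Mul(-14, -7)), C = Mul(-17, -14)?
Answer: 24038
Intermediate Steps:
C = 238
E = 101 (E = Add(3, 98) = 101)
Mul(C, E) = Mul(238, 101) = 24038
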